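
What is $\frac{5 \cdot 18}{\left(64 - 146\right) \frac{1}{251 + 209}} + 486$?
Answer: $- \frac{774}{41} \approx -18.878$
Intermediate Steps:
$\frac{5 \cdot 18}{\left(64 - 146\right) \frac{1}{251 + 209}} + 486 = \frac{1}{\left(-82\right) \frac{1}{460}} \cdot 90 + 486 = \frac{1}{- \frac{41}{230}} \cdot 90 + 486 = \left(- \frac{230}{41}\right) 90 + 486 = - \frac{20700}{41} + 486 = - \frac{774}{41}$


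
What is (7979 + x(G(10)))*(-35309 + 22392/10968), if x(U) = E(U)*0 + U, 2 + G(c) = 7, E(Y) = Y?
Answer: -128824075520/457 ≈ -2.8189e+8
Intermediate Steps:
G(c) = 5 (G(c) = -2 + 7 = 5)
x(U) = U (x(U) = U*0 + U = 0 + U = U)
(7979 + x(G(10)))*(-35309 + 22392/10968) = (7979 + 5)*(-35309 + 22392/10968) = 7984*(-35309 + 22392*(1/10968)) = 7984*(-35309 + 933/457) = 7984*(-16135280/457) = -128824075520/457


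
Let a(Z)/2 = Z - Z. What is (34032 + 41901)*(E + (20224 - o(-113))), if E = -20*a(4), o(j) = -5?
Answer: 1536048657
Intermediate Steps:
a(Z) = 0 (a(Z) = 2*(Z - Z) = 2*0 = 0)
E = 0 (E = -20*0 = 0)
(34032 + 41901)*(E + (20224 - o(-113))) = (34032 + 41901)*(0 + (20224 - 1*(-5))) = 75933*(0 + (20224 + 5)) = 75933*(0 + 20229) = 75933*20229 = 1536048657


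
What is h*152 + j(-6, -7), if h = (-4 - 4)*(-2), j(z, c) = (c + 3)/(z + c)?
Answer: 31620/13 ≈ 2432.3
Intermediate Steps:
j(z, c) = (3 + c)/(c + z)
h = 16 (h = -8*(-2) = 16)
h*152 + j(-6, -7) = 16*152 + (3 - 7)/(-7 - 6) = 2432 - 4/(-13) = 2432 - 1/13*(-4) = 2432 + 4/13 = 31620/13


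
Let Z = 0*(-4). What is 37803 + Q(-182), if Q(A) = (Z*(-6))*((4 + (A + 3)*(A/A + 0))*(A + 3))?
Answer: 37803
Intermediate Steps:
Z = 0
Q(A) = 0 (Q(A) = (0*(-6))*((4 + (A + 3)*(A/A + 0))*(A + 3)) = 0*((4 + (3 + A)*(1 + 0))*(3 + A)) = 0*((4 + (3 + A)*1)*(3 + A)) = 0*((4 + (3 + A))*(3 + A)) = 0*((7 + A)*(3 + A)) = 0*((3 + A)*(7 + A)) = 0)
37803 + Q(-182) = 37803 + 0 = 37803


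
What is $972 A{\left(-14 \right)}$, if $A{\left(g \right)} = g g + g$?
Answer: $176904$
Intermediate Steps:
$A{\left(g \right)} = g + g^{2}$ ($A{\left(g \right)} = g^{2} + g = g + g^{2}$)
$972 A{\left(-14 \right)} = 972 \left(- 14 \left(1 - 14\right)\right) = 972 \left(\left(-14\right) \left(-13\right)\right) = 972 \cdot 182 = 176904$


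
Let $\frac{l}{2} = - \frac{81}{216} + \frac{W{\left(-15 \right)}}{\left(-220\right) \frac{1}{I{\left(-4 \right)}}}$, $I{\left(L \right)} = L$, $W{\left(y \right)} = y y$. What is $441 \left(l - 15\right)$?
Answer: $- \frac{146853}{44} \approx -3337.6$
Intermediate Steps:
$W{\left(y \right)} = y^{2}$
$l = \frac{327}{44}$ ($l = 2 \left(- \frac{81}{216} + \frac{\left(-15\right)^{2}}{\left(-220\right) \frac{1}{-4}}\right) = 2 \left(\left(-81\right) \frac{1}{216} + \frac{225}{\left(-220\right) \left(- \frac{1}{4}\right)}\right) = 2 \left(- \frac{3}{8} + \frac{225}{55}\right) = 2 \left(- \frac{3}{8} + 225 \cdot \frac{1}{55}\right) = 2 \left(- \frac{3}{8} + \frac{45}{11}\right) = 2 \cdot \frac{327}{88} = \frac{327}{44} \approx 7.4318$)
$441 \left(l - 15\right) = 441 \left(\frac{327}{44} - 15\right) = 441 \left(- \frac{333}{44}\right) = - \frac{146853}{44}$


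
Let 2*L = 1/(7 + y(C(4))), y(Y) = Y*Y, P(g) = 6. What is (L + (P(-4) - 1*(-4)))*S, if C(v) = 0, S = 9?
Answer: 1269/14 ≈ 90.643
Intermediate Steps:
y(Y) = Y**2
L = 1/14 (L = 1/(2*(7 + 0**2)) = 1/(2*(7 + 0)) = (1/2)/7 = (1/2)*(1/7) = 1/14 ≈ 0.071429)
(L + (P(-4) - 1*(-4)))*S = (1/14 + (6 - 1*(-4)))*9 = (1/14 + (6 + 4))*9 = (1/14 + 10)*9 = (141/14)*9 = 1269/14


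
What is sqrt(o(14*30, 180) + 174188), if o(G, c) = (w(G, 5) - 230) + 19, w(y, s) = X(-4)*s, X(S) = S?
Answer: sqrt(173957) ≈ 417.08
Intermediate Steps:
w(y, s) = -4*s
o(G, c) = -231 (o(G, c) = (-4*5 - 230) + 19 = (-20 - 230) + 19 = -250 + 19 = -231)
sqrt(o(14*30, 180) + 174188) = sqrt(-231 + 174188) = sqrt(173957)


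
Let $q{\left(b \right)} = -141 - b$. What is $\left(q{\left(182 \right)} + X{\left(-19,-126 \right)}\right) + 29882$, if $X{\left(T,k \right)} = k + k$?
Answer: $29307$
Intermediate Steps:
$X{\left(T,k \right)} = 2 k$
$\left(q{\left(182 \right)} + X{\left(-19,-126 \right)}\right) + 29882 = \left(\left(-141 - 182\right) + 2 \left(-126\right)\right) + 29882 = \left(\left(-141 - 182\right) - 252\right) + 29882 = \left(-323 - 252\right) + 29882 = -575 + 29882 = 29307$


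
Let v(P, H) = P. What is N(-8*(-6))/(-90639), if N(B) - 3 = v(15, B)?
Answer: -2/10071 ≈ -0.00019859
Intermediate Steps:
N(B) = 18 (N(B) = 3 + 15 = 18)
N(-8*(-6))/(-90639) = 18/(-90639) = 18*(-1/90639) = -2/10071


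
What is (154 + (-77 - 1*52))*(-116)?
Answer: -2900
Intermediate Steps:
(154 + (-77 - 1*52))*(-116) = (154 + (-77 - 52))*(-116) = (154 - 129)*(-116) = 25*(-116) = -2900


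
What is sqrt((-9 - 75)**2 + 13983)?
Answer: sqrt(21039) ≈ 145.05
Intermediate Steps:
sqrt((-9 - 75)**2 + 13983) = sqrt((-84)**2 + 13983) = sqrt(7056 + 13983) = sqrt(21039)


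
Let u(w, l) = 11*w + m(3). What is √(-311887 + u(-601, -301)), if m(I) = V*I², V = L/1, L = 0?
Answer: I*√318498 ≈ 564.36*I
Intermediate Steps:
V = 0 (V = 0/1 = 0*1 = 0)
m(I) = 0 (m(I) = 0*I² = 0)
u(w, l) = 11*w (u(w, l) = 11*w + 0 = 11*w)
√(-311887 + u(-601, -301)) = √(-311887 + 11*(-601)) = √(-311887 - 6611) = √(-318498) = I*√318498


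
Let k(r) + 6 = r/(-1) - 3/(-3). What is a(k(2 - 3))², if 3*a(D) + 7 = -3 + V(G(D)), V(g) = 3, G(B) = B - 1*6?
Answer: 49/9 ≈ 5.4444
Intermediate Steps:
k(r) = -5 - r (k(r) = -6 + (r/(-1) - 3/(-3)) = -6 + (r*(-1) - 3*(-⅓)) = -6 + (-r + 1) = -6 + (1 - r) = -5 - r)
G(B) = -6 + B (G(B) = B - 6 = -6 + B)
a(D) = -7/3 (a(D) = -7/3 + (-3 + 3)/3 = -7/3 + (⅓)*0 = -7/3 + 0 = -7/3)
a(k(2 - 3))² = (-7/3)² = 49/9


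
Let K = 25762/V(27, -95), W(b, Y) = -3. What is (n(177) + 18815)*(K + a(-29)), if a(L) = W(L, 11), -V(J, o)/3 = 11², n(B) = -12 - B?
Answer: -45466066/33 ≈ -1.3778e+6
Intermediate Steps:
V(J, o) = -363 (V(J, o) = -3*11² = -3*121 = -363)
a(L) = -3
K = -2342/33 (K = 25762/(-363) = 25762*(-1/363) = -2342/33 ≈ -70.970)
(n(177) + 18815)*(K + a(-29)) = ((-12 - 1*177) + 18815)*(-2342/33 - 3) = ((-12 - 177) + 18815)*(-2441/33) = (-189 + 18815)*(-2441/33) = 18626*(-2441/33) = -45466066/33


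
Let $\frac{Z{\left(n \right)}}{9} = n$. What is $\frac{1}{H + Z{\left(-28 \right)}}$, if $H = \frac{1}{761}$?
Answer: $- \frac{761}{191771} \approx -0.0039683$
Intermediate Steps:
$Z{\left(n \right)} = 9 n$
$H = \frac{1}{761} \approx 0.0013141$
$\frac{1}{H + Z{\left(-28 \right)}} = \frac{1}{\frac{1}{761} + 9 \left(-28\right)} = \frac{1}{\frac{1}{761} - 252} = \frac{1}{- \frac{191771}{761}} = - \frac{761}{191771}$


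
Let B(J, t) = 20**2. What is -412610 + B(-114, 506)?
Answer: -412210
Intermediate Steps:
B(J, t) = 400
-412610 + B(-114, 506) = -412610 + 400 = -412210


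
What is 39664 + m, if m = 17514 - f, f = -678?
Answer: 57856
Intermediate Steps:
m = 18192 (m = 17514 - 1*(-678) = 17514 + 678 = 18192)
39664 + m = 39664 + 18192 = 57856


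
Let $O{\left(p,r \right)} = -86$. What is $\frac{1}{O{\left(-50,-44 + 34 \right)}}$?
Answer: $- \frac{1}{86} \approx -0.011628$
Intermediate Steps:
$\frac{1}{O{\left(-50,-44 + 34 \right)}} = \frac{1}{-86} = - \frac{1}{86}$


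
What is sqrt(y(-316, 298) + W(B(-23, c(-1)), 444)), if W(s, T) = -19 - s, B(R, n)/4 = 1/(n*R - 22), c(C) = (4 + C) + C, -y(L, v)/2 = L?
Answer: 3*sqrt(19686)/17 ≈ 24.760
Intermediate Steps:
y(L, v) = -2*L
c(C) = 4 + 2*C
B(R, n) = 4/(-22 + R*n) (B(R, n) = 4/(n*R - 22) = 4/(R*n - 22) = 4/(-22 + R*n))
sqrt(y(-316, 298) + W(B(-23, c(-1)), 444)) = sqrt(-2*(-316) + (-19 - 4/(-22 - 23*(4 + 2*(-1))))) = sqrt(632 + (-19 - 4/(-22 - 23*(4 - 2)))) = sqrt(632 + (-19 - 4/(-22 - 23*2))) = sqrt(632 + (-19 - 4/(-22 - 46))) = sqrt(632 + (-19 - 4/(-68))) = sqrt(632 + (-19 - 4*(-1)/68)) = sqrt(632 + (-19 - 1*(-1/17))) = sqrt(632 + (-19 + 1/17)) = sqrt(632 - 322/17) = sqrt(10422/17) = 3*sqrt(19686)/17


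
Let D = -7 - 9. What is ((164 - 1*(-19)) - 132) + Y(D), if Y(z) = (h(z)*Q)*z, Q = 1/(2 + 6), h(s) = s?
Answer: 83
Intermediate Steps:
Q = ⅛ (Q = 1/8 = ⅛ ≈ 0.12500)
D = -16
Y(z) = z²/8 (Y(z) = (z*(⅛))*z = (z/8)*z = z²/8)
((164 - 1*(-19)) - 132) + Y(D) = ((164 - 1*(-19)) - 132) + (⅛)*(-16)² = ((164 + 19) - 132) + (⅛)*256 = (183 - 132) + 32 = 51 + 32 = 83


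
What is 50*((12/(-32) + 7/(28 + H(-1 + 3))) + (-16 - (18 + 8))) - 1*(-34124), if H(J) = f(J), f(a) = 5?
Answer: 4226093/132 ≈ 32016.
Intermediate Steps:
H(J) = 5
50*((12/(-32) + 7/(28 + H(-1 + 3))) + (-16 - (18 + 8))) - 1*(-34124) = 50*((12/(-32) + 7/(28 + 5)) + (-16 - (18 + 8))) - 1*(-34124) = 50*((12*(-1/32) + 7/33) + (-16 - 1*26)) + 34124 = 50*((-3/8 + 7*(1/33)) + (-16 - 26)) + 34124 = 50*((-3/8 + 7/33) - 42) + 34124 = 50*(-43/264 - 42) + 34124 = 50*(-11131/264) + 34124 = -278275/132 + 34124 = 4226093/132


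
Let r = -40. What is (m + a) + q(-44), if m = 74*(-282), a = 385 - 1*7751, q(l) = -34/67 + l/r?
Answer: -18916383/670 ≈ -28233.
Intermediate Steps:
q(l) = -34/67 - l/40 (q(l) = -34/67 + l/(-40) = -34*1/67 + l*(-1/40) = -34/67 - l/40)
a = -7366 (a = 385 - 7751 = -7366)
m = -20868
(m + a) + q(-44) = (-20868 - 7366) + (-34/67 - 1/40*(-44)) = -28234 + (-34/67 + 11/10) = -28234 + 397/670 = -18916383/670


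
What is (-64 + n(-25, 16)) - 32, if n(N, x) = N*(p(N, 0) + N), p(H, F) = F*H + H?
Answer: 1154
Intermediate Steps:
p(H, F) = H + F*H
n(N, x) = 2*N² (n(N, x) = N*(N*(1 + 0) + N) = N*(N*1 + N) = N*(N + N) = N*(2*N) = 2*N²)
(-64 + n(-25, 16)) - 32 = (-64 + 2*(-25)²) - 32 = (-64 + 2*625) - 32 = (-64 + 1250) - 32 = 1186 - 32 = 1154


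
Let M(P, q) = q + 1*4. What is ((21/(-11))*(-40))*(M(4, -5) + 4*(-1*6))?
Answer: -21000/11 ≈ -1909.1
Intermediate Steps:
M(P, q) = 4 + q (M(P, q) = q + 4 = 4 + q)
((21/(-11))*(-40))*(M(4, -5) + 4*(-1*6)) = ((21/(-11))*(-40))*((4 - 5) + 4*(-1*6)) = ((21*(-1/11))*(-40))*(-1 + 4*(-6)) = (-21/11*(-40))*(-1 - 24) = (840/11)*(-25) = -21000/11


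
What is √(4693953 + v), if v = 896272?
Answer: 5*√223609 ≈ 2364.4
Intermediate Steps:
√(4693953 + v) = √(4693953 + 896272) = √5590225 = 5*√223609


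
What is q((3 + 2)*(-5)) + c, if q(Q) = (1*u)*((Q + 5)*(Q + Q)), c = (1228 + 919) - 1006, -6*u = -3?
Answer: 1641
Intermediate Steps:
u = ½ (u = -⅙*(-3) = ½ ≈ 0.50000)
c = 1141 (c = 2147 - 1006 = 1141)
q(Q) = Q*(5 + Q) (q(Q) = (1*(½))*((Q + 5)*(Q + Q)) = ((5 + Q)*(2*Q))/2 = (2*Q*(5 + Q))/2 = Q*(5 + Q))
q((3 + 2)*(-5)) + c = ((3 + 2)*(-5))*(5 + (3 + 2)*(-5)) + 1141 = (5*(-5))*(5 + 5*(-5)) + 1141 = -25*(5 - 25) + 1141 = -25*(-20) + 1141 = 500 + 1141 = 1641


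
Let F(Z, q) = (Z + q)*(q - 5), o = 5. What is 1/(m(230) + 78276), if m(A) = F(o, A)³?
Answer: 1/147826107500151 ≈ 6.7647e-15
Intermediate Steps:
F(Z, q) = (-5 + q)*(Z + q) (F(Z, q) = (Z + q)*(-5 + q) = (-5 + q)*(Z + q))
m(A) = (-25 + A²)³ (m(A) = (A² - 5*5 - 5*A + 5*A)³ = (A² - 25 - 5*A + 5*A)³ = (-25 + A²)³)
1/(m(230) + 78276) = 1/((-25 + 230²)³ + 78276) = 1/((-25 + 52900)³ + 78276) = 1/(52875³ + 78276) = 1/(147826107421875 + 78276) = 1/147826107500151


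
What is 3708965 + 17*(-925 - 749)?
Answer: 3680507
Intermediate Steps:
3708965 + 17*(-925 - 749) = 3708965 + 17*(-1674) = 3708965 - 28458 = 3680507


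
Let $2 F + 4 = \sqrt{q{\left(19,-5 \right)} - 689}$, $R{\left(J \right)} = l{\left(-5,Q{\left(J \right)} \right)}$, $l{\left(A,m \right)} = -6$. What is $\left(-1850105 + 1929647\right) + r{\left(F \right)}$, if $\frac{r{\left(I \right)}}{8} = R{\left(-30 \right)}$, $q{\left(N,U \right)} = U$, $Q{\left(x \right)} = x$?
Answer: $79494$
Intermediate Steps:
$R{\left(J \right)} = -6$
$F = -2 + \frac{i \sqrt{694}}{2}$ ($F = -2 + \frac{\sqrt{-5 - 689}}{2} = -2 + \frac{\sqrt{-694}}{2} = -2 + \frac{i \sqrt{694}}{2} \approx -2.0 + 13.172 i$)
$r{\left(I \right)} = -48$ ($r{\left(I \right)} = 8 \left(-6\right) = -48$)
$\left(-1850105 + 1929647\right) + r{\left(F \right)} = \left(-1850105 + 1929647\right) - 48 = 79542 - 48 = 79494$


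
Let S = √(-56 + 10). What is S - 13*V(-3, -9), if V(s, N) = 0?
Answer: I*√46 ≈ 6.7823*I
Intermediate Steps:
S = I*√46 (S = √(-46) = I*√46 ≈ 6.7823*I)
S - 13*V(-3, -9) = I*√46 - 13*0 = I*√46 + 0 = I*√46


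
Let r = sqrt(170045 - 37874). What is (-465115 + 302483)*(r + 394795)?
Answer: -64206300440 - 162632*sqrt(132171) ≈ -6.4265e+10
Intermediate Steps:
r = sqrt(132171) ≈ 363.55
(-465115 + 302483)*(r + 394795) = (-465115 + 302483)*(sqrt(132171) + 394795) = -162632*(394795 + sqrt(132171)) = -64206300440 - 162632*sqrt(132171)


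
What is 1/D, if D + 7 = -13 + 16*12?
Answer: 1/172 ≈ 0.0058140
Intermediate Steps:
D = 172 (D = -7 + (-13 + 16*12) = -7 + (-13 + 192) = -7 + 179 = 172)
1/D = 1/172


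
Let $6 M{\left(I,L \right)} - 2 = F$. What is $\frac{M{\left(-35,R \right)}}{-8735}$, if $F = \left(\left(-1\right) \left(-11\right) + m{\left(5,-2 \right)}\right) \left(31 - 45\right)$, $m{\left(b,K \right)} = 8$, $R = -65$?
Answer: $\frac{44}{8735} \approx 0.0050372$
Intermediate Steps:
$F = -266$ ($F = \left(\left(-1\right) \left(-11\right) + 8\right) \left(31 - 45\right) = \left(11 + 8\right) \left(-14\right) = 19 \left(-14\right) = -266$)
$M{\left(I,L \right)} = -44$ ($M{\left(I,L \right)} = \frac{1}{3} + \frac{1}{6} \left(-266\right) = \frac{1}{3} - \frac{133}{3} = -44$)
$\frac{M{\left(-35,R \right)}}{-8735} = - \frac{44}{-8735} = \left(-44\right) \left(- \frac{1}{8735}\right) = \frac{44}{8735}$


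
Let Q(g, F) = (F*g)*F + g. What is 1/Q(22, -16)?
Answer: 1/5654 ≈ 0.00017687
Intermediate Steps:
Q(g, F) = g + g*F² (Q(g, F) = g*F² + g = g + g*F²)
1/Q(22, -16) = 1/(22*(1 + (-16)²)) = 1/(22*(1 + 256)) = 1/(22*257) = 1/5654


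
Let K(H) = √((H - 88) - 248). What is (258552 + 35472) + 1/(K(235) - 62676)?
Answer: 1155008915321172/3928281077 - I*√101/3928281077 ≈ 2.9402e+5 - 2.5583e-9*I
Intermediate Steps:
K(H) = √(-336 + H) (K(H) = √((-88 + H) - 248) = √(-336 + H))
(258552 + 35472) + 1/(K(235) - 62676) = (258552 + 35472) + 1/(√(-336 + 235) - 62676) = 294024 + 1/(√(-101) - 62676) = 294024 + 1/(I*√101 - 62676) = 294024 + 1/(-62676 + I*√101)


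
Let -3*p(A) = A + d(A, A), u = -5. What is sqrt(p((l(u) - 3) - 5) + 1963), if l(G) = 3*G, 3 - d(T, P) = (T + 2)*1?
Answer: 16*sqrt(69)/3 ≈ 44.302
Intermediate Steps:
d(T, P) = 1 - T (d(T, P) = 3 - (T + 2) = 3 - (2 + T) = 3 + (-2 - T) = 1 - T)
p(A) = -1/3 (p(A) = -(A + (1 - A))/3 = -1/3*1 = -1/3)
sqrt(p((l(u) - 3) - 5) + 1963) = sqrt(-1/3 + 1963) = sqrt(5888/3) = 16*sqrt(69)/3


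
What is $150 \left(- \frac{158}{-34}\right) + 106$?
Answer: $\frac{13652}{17} \approx 803.06$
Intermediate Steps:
$150 \left(- \frac{158}{-34}\right) + 106 = 150 \left(\left(-158\right) \left(- \frac{1}{34}\right)\right) + 106 = 150 \cdot \frac{79}{17} + 106 = \frac{11850}{17} + 106 = \frac{13652}{17}$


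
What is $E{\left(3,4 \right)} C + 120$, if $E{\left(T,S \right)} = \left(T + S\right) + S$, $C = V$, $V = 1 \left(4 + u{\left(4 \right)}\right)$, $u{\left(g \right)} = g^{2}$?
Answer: $340$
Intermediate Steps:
$V = 20$ ($V = 1 \left(4 + 4^{2}\right) = 1 \left(4 + 16\right) = 1 \cdot 20 = 20$)
$C = 20$
$E{\left(T,S \right)} = T + 2 S$ ($E{\left(T,S \right)} = \left(S + T\right) + S = T + 2 S$)
$E{\left(3,4 \right)} C + 120 = \left(3 + 2 \cdot 4\right) 20 + 120 = \left(3 + 8\right) 20 + 120 = 11 \cdot 20 + 120 = 220 + 120 = 340$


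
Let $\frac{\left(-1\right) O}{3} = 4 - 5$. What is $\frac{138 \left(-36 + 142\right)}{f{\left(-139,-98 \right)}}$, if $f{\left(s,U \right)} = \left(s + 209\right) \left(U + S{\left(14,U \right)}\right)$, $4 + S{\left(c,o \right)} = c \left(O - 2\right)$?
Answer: $- \frac{3657}{1540} \approx -2.3747$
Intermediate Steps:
$O = 3$ ($O = - 3 \left(4 - 5\right) = \left(-3\right) \left(-1\right) = 3$)
$S{\left(c,o \right)} = -4 + c$ ($S{\left(c,o \right)} = -4 + c \left(3 - 2\right) = -4 + c 1 = -4 + c$)
$f{\left(s,U \right)} = \left(10 + U\right) \left(209 + s\right)$ ($f{\left(s,U \right)} = \left(s + 209\right) \left(U + \left(-4 + 14\right)\right) = \left(209 + s\right) \left(U + 10\right) = \left(209 + s\right) \left(10 + U\right) = \left(10 + U\right) \left(209 + s\right)$)
$\frac{138 \left(-36 + 142\right)}{f{\left(-139,-98 \right)}} = \frac{138 \left(-36 + 142\right)}{2090 + 10 \left(-139\right) + 209 \left(-98\right) - -13622} = \frac{138 \cdot 106}{2090 - 1390 - 20482 + 13622} = \frac{14628}{-6160} = 14628 \left(- \frac{1}{6160}\right) = - \frac{3657}{1540}$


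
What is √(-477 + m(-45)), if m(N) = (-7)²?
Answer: 2*I*√107 ≈ 20.688*I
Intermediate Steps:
m(N) = 49
√(-477 + m(-45)) = √(-477 + 49) = √(-428) = 2*I*√107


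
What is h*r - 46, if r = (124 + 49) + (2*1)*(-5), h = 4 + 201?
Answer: 33369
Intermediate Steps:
h = 205
r = 163 (r = 173 + 2*(-5) = 173 - 10 = 163)
h*r - 46 = 205*163 - 46 = 33415 - 46 = 33369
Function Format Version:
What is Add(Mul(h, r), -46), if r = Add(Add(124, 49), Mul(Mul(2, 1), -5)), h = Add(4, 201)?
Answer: 33369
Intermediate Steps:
h = 205
r = 163 (r = Add(173, Mul(2, -5)) = Add(173, -10) = 163)
Add(Mul(h, r), -46) = Add(Mul(205, 163), -46) = Add(33415, -46) = 33369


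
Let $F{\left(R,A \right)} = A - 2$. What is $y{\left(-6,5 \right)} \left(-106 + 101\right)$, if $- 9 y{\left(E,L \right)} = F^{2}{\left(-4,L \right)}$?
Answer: $5$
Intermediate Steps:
$F{\left(R,A \right)} = -2 + A$
$y{\left(E,L \right)} = - \frac{\left(-2 + L\right)^{2}}{9}$
$y{\left(-6,5 \right)} \left(-106 + 101\right) = - \frac{\left(-2 + 5\right)^{2}}{9} \left(-106 + 101\right) = - \frac{3^{2}}{9} \left(-5\right) = \left(- \frac{1}{9}\right) 9 \left(-5\right) = \left(-1\right) \left(-5\right) = 5$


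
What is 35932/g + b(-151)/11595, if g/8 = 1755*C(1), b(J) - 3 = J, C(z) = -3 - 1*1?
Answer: -544799/834840 ≈ -0.65258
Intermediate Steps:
C(z) = -4 (C(z) = -3 - 1 = -4)
b(J) = 3 + J
g = -56160 (g = 8*(1755*(-4)) = 8*(-7020) = -56160)
35932/g + b(-151)/11595 = 35932/(-56160) + (3 - 151)/11595 = 35932*(-1/56160) - 148*1/11595 = -691/1080 - 148/11595 = -544799/834840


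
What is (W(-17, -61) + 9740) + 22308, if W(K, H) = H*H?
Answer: 35769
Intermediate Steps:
W(K, H) = H²
(W(-17, -61) + 9740) + 22308 = ((-61)² + 9740) + 22308 = (3721 + 9740) + 22308 = 13461 + 22308 = 35769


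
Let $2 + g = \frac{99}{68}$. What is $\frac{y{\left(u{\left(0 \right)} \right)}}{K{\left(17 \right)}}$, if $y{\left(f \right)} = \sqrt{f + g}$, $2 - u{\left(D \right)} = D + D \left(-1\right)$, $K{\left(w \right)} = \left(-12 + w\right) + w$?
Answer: $\frac{3 \sqrt{187}}{748} \approx 0.054845$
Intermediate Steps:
$K{\left(w \right)} = -12 + 2 w$
$g = - \frac{37}{68}$ ($g = -2 + \frac{99}{68} = - \frac{37}{68} \approx -0.54412$)
$u{\left(D \right)} = 2$ ($u{\left(D \right)} = 2 - \left(D + D \left(-1\right)\right) = 2 - \left(D - D\right) = 2 - 0 = 2 + 0 = 2$)
$y{\left(f \right)} = \sqrt{- \frac{37}{68} + f}$ ($y{\left(f \right)} = \sqrt{f - \frac{37}{68}} = \sqrt{- \frac{37}{68} + f}$)
$\frac{y{\left(u{\left(0 \right)} \right)}}{K{\left(17 \right)}} = \frac{\frac{1}{34} \sqrt{-629 + 1156 \cdot 2}}{-12 + 2 \cdot 17} = \frac{\frac{1}{34} \sqrt{-629 + 2312}}{-12 + 34} = \frac{\frac{1}{34} \sqrt{1683}}{22} = \frac{3 \sqrt{187}}{34} \cdot \frac{1}{22} = \frac{3 \sqrt{187}}{748}$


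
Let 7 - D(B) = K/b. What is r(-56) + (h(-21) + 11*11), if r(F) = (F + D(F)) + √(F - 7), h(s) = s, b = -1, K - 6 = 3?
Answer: 60 + 3*I*√7 ≈ 60.0 + 7.9373*I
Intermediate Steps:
K = 9 (K = 6 + 3 = 9)
D(B) = 16 (D(B) = 7 - 9/(-1) = 7 - 9*(-1) = 7 - 1*(-9) = 7 + 9 = 16)
r(F) = 16 + F + √(-7 + F) (r(F) = (F + 16) + √(F - 7) = (16 + F) + √(-7 + F) = 16 + F + √(-7 + F))
r(-56) + (h(-21) + 11*11) = (16 - 56 + √(-7 - 56)) + (-21 + 11*11) = (16 - 56 + √(-63)) + (-21 + 121) = (16 - 56 + 3*I*√7) + 100 = (-40 + 3*I*√7) + 100 = 60 + 3*I*√7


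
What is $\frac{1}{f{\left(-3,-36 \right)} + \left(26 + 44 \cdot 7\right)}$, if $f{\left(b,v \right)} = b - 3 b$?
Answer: $\frac{1}{340} \approx 0.0029412$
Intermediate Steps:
$f{\left(b,v \right)} = - 2 b$
$\frac{1}{f{\left(-3,-36 \right)} + \left(26 + 44 \cdot 7\right)} = \frac{1}{\left(-2\right) \left(-3\right) + \left(26 + 44 \cdot 7\right)} = \frac{1}{6 + \left(26 + 308\right)} = \frac{1}{6 + 334} = \frac{1}{340}$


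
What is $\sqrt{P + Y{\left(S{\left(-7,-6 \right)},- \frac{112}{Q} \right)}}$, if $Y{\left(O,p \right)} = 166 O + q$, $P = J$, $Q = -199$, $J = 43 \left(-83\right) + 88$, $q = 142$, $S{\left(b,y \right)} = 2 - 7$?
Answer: $i \sqrt{4169} \approx 64.568 i$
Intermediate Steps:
$S{\left(b,y \right)} = -5$ ($S{\left(b,y \right)} = 2 - 7 = -5$)
$J = -3481$ ($J = -3569 + 88 = -3481$)
$P = -3481$
$Y{\left(O,p \right)} = 142 + 166 O$ ($Y{\left(O,p \right)} = 166 O + 142 = 142 + 166 O$)
$\sqrt{P + Y{\left(S{\left(-7,-6 \right)},- \frac{112}{Q} \right)}} = \sqrt{-3481 + \left(142 + 166 \left(-5\right)\right)} = \sqrt{-3481 + \left(142 - 830\right)} = \sqrt{-3481 - 688} = \sqrt{-4169} = i \sqrt{4169}$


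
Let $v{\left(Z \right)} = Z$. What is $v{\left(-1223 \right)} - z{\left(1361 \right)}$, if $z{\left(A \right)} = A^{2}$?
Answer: $-1853544$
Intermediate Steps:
$v{\left(-1223 \right)} - z{\left(1361 \right)} = -1223 - 1361^{2} = -1223 - 1852321 = -1853544$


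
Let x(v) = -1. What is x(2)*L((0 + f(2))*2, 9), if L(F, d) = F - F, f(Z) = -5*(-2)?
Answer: 0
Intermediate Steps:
f(Z) = 10
L(F, d) = 0
x(2)*L((0 + f(2))*2, 9) = -1*0 = 0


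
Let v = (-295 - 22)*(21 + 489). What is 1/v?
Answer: -1/161670 ≈ -6.1854e-6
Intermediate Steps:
v = -161670 (v = -317*510 = -161670)
1/v = 1/(-161670) = -1/161670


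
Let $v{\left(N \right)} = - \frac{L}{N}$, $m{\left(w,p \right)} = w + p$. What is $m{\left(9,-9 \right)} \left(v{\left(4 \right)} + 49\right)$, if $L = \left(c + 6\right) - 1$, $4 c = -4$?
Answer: $0$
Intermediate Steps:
$c = -1$ ($c = \frac{1}{4} \left(-4\right) = -1$)
$m{\left(w,p \right)} = p + w$
$L = 4$ ($L = \left(-1 + 6\right) - 1 = 5 - 1 = 4$)
$v{\left(N \right)} = - \frac{4}{N}$
$m{\left(9,-9 \right)} \left(v{\left(4 \right)} + 49\right) = \left(-9 + 9\right) \left(- \frac{4}{4} + 49\right) = 0 \left(\left(-4\right) \frac{1}{4} + 49\right) = 0 \left(-1 + 49\right) = 0 \cdot 48 = 0$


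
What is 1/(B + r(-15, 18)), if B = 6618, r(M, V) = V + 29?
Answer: 1/6665 ≈ 0.00015004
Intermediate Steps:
r(M, V) = 29 + V
1/(B + r(-15, 18)) = 1/(6618 + (29 + 18)) = 1/(6618 + 47) = 1/6665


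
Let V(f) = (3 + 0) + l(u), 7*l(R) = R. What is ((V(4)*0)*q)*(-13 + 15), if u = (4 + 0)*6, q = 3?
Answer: 0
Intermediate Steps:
u = 24 (u = 4*6 = 24)
l(R) = R/7
V(f) = 45/7 (V(f) = (3 + 0) + (1/7)*24 = 3 + 24/7 = 45/7)
((V(4)*0)*q)*(-13 + 15) = (((45/7)*0)*3)*(-13 + 15) = (0*3)*2 = 0*2 = 0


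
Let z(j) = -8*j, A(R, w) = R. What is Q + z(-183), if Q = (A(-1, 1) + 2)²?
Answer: 1465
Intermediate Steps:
Q = 1 (Q = (-1 + 2)² = 1² = 1)
Q + z(-183) = 1 - 8*(-183) = 1 + 1464 = 1465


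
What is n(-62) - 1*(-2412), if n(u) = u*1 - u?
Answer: 2412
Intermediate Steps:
n(u) = 0 (n(u) = u - u = 0)
n(-62) - 1*(-2412) = 0 - 1*(-2412) = 0 + 2412 = 2412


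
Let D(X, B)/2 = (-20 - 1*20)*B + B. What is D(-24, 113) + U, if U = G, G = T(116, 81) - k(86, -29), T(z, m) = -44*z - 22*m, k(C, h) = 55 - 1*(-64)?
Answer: -15819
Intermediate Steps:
k(C, h) = 119 (k(C, h) = 55 + 64 = 119)
D(X, B) = -78*B (D(X, B) = 2*((-20 - 1*20)*B + B) = 2*((-20 - 20)*B + B) = 2*(-40*B + B) = 2*(-39*B) = -78*B)
G = -7005 (G = (-44*116 - 22*81) - 1*119 = (-5104 - 1782) - 119 = -6886 - 119 = -7005)
U = -7005
D(-24, 113) + U = -78*113 - 7005 = -8814 - 7005 = -15819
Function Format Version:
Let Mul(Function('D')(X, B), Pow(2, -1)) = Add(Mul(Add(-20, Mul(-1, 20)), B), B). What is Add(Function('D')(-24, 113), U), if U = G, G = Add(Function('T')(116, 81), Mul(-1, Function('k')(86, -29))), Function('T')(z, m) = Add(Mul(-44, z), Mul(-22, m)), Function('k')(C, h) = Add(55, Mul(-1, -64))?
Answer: -15819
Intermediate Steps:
Function('k')(C, h) = 119 (Function('k')(C, h) = Add(55, 64) = 119)
Function('D')(X, B) = Mul(-78, B) (Function('D')(X, B) = Mul(2, Add(Mul(Add(-20, Mul(-1, 20)), B), B)) = Mul(2, Add(Mul(Add(-20, -20), B), B)) = Mul(2, Add(Mul(-40, B), B)) = Mul(2, Mul(-39, B)) = Mul(-78, B))
G = -7005 (G = Add(Add(Mul(-44, 116), Mul(-22, 81)), Mul(-1, 119)) = Add(Add(-5104, -1782), -119) = Add(-6886, -119) = -7005)
U = -7005
Add(Function('D')(-24, 113), U) = Add(Mul(-78, 113), -7005) = Add(-8814, -7005) = -15819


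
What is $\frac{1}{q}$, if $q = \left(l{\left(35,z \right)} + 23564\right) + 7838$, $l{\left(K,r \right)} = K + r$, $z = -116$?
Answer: $\frac{1}{31321} \approx 3.1927 \cdot 10^{-5}$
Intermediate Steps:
$q = 31321$ ($q = \left(\left(35 - 116\right) + 23564\right) + 7838 = \left(-81 + 23564\right) + 7838 = 23483 + 7838 = 31321$)
$\frac{1}{q} = \frac{1}{31321}$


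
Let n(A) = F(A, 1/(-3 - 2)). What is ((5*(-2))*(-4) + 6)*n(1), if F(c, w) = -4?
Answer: -184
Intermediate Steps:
n(A) = -4
((5*(-2))*(-4) + 6)*n(1) = ((5*(-2))*(-4) + 6)*(-4) = (-10*(-4) + 6)*(-4) = (40 + 6)*(-4) = 46*(-4) = -184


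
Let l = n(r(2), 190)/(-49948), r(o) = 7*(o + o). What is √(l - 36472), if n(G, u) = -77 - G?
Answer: I*√22747609743937/24974 ≈ 190.98*I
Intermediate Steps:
r(o) = 14*o (r(o) = 7*(2*o) = 14*o)
l = 105/49948 (l = (-77 - 14*2)/(-49948) = (-77 - 1*28)*(-1/49948) = (-77 - 28)*(-1/49948) = -105*(-1/49948) = 105/49948 ≈ 0.0021022)
√(l - 36472) = √(105/49948 - 36472) = √(-1821703351/49948) = I*√22747609743937/24974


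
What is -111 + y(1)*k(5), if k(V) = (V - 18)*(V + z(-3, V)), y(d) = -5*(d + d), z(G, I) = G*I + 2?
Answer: -1151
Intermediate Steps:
z(G, I) = 2 + G*I
y(d) = -10*d
k(V) = (-18 + V)*(2 - 2*V) (k(V) = (V - 18)*(V + (2 - 3*V)) = (-18 + V)*(2 - 2*V))
-111 + y(1)*k(5) = -111 + (-10*1)*(-36 - 2*5² + 38*5) = -111 - 10*(-36 - 2*25 + 190) = -111 - 10*(-36 - 50 + 190) = -111 - 10*104 = -111 - 1040 = -1151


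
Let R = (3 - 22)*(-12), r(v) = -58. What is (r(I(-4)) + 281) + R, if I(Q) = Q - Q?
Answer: 451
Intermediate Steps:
I(Q) = 0
R = 228 (R = -19*(-12) = 228)
(r(I(-4)) + 281) + R = (-58 + 281) + 228 = 223 + 228 = 451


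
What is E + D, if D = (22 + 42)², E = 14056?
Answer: 18152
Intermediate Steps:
D = 4096 (D = 64² = 4096)
E + D = 14056 + 4096 = 18152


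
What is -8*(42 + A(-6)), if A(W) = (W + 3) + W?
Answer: -264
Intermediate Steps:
A(W) = 3 + 2*W (A(W) = (3 + W) + W = 3 + 2*W)
-8*(42 + A(-6)) = -8*(42 + (3 + 2*(-6))) = -8*(42 + (3 - 12)) = -8*(42 - 9) = -8*33 = -264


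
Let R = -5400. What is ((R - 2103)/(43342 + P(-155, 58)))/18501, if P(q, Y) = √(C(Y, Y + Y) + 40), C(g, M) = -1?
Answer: -8338334/891145221575 + 2501*√39/11584887880475 ≈ -9.3555e-6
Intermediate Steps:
P(q, Y) = √39 (P(q, Y) = √(-1 + 40) = √39)
((R - 2103)/(43342 + P(-155, 58)))/18501 = ((-5400 - 2103)/(43342 + √39))/18501 = -7503/(43342 + √39)*(1/18501) = -2501/(6167*(43342 + √39))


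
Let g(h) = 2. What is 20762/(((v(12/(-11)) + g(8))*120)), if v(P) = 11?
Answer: 10381/780 ≈ 13.309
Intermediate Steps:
20762/(((v(12/(-11)) + g(8))*120)) = 20762/(((11 + 2)*120)) = 20762/((13*120)) = 20762/1560 = 20762*(1/1560) = 10381/780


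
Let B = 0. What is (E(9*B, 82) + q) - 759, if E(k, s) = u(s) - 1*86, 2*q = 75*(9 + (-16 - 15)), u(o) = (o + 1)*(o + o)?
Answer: 11942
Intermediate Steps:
u(o) = 2*o*(1 + o) (u(o) = (1 + o)*(2*o) = 2*o*(1 + o))
q = -825 (q = (75*(9 + (-16 - 15)))/2 = (75*(9 - 31))/2 = (75*(-22))/2 = (½)*(-1650) = -825)
E(k, s) = -86 + 2*s*(1 + s) (E(k, s) = 2*s*(1 + s) - 1*86 = 2*s*(1 + s) - 86 = -86 + 2*s*(1 + s))
(E(9*B, 82) + q) - 759 = ((-86 + 2*82*(1 + 82)) - 825) - 759 = ((-86 + 2*82*83) - 825) - 759 = ((-86 + 13612) - 825) - 759 = (13526 - 825) - 759 = 12701 - 759 = 11942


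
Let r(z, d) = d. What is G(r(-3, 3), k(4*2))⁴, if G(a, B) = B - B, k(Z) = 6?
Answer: 0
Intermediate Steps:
G(a, B) = 0
G(r(-3, 3), k(4*2))⁴ = 0⁴ = 0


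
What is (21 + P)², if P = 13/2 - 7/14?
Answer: 729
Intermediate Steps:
P = 6 (P = 13*(½) - 7*1/14 = 13/2 - ½ = 6)
(21 + P)² = (21 + 6)² = 27² = 729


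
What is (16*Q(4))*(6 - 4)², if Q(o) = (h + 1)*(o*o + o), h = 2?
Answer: 3840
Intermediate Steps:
Q(o) = 3*o + 3*o² (Q(o) = (2 + 1)*(o*o + o) = 3*(o² + o) = 3*(o + o²) = 3*o + 3*o²)
(16*Q(4))*(6 - 4)² = (16*(3*4*(1 + 4)))*(6 - 4)² = (16*(3*4*5))*2² = (16*60)*4 = 960*4 = 3840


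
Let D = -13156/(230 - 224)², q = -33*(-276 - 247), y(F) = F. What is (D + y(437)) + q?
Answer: 155975/9 ≈ 17331.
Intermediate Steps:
q = 17259 (q = -33*(-523) = 17259)
D = -3289/9 (D = -13156/(6²) = -13156/36 = -13156*1/36 = -3289/9 ≈ -365.44)
(D + y(437)) + q = (-3289/9 + 437) + 17259 = 644/9 + 17259 = 155975/9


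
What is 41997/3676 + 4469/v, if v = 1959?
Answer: 98700167/7201284 ≈ 13.706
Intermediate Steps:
41997/3676 + 4469/v = 41997/3676 + 4469/1959 = 98700167/7201284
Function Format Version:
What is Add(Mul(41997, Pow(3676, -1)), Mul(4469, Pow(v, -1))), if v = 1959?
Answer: Rational(98700167, 7201284) ≈ 13.706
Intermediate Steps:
Add(Mul(41997, Pow(3676, -1)), Mul(4469, Pow(v, -1))) = Add(Mul(41997, Pow(3676, -1)), Mul(4469, Pow(1959, -1))) = Add(Mul(41997, Rational(1, 3676)), Mul(4469, Rational(1, 1959))) = Add(Rational(41997, 3676), Rational(4469, 1959)) = Rational(98700167, 7201284)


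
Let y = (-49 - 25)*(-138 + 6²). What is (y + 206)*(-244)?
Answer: -1891976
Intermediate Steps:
y = 7548 (y = -74*(-138 + 36) = -74*(-102) = 7548)
(y + 206)*(-244) = (7548 + 206)*(-244) = 7754*(-244) = -1891976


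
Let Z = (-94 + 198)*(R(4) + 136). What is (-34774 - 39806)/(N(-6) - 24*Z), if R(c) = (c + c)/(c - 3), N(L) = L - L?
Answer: 6215/29952 ≈ 0.20750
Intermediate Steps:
N(L) = 0
R(c) = 2*c/(-3 + c) (R(c) = (2*c)/(-3 + c) = 2*c/(-3 + c))
Z = 14976 (Z = (-94 + 198)*(2*4/(-3 + 4) + 136) = 104*(2*4/1 + 136) = 104*(2*4*1 + 136) = 104*(8 + 136) = 104*144 = 14976)
(-34774 - 39806)/(N(-6) - 24*Z) = (-34774 - 39806)/(0 - 24*14976) = -74580/(0 - 359424) = -74580/(-359424) = -74580*(-1/359424) = 6215/29952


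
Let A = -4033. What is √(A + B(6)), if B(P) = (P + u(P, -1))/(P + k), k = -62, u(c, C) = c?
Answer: I*√790510/14 ≈ 63.508*I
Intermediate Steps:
B(P) = 2*P/(-62 + P) (B(P) = (P + P)/(P - 62) = (2*P)/(-62 + P) = 2*P/(-62 + P))
√(A + B(6)) = √(-4033 + 2*6/(-62 + 6)) = √(-4033 + 2*6/(-56)) = √(-4033 + 2*6*(-1/56)) = √(-4033 - 3/14) = √(-56465/14) = I*√790510/14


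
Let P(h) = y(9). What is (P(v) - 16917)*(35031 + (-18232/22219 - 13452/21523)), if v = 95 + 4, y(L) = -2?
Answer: -283423996954921837/478219537 ≈ -5.9266e+8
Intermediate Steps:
v = 99
P(h) = -2
(P(v) - 16917)*(35031 + (-18232/22219 - 13452/21523)) = (-2 - 16917)*(35031 + (-18232/22219 - 13452/21523)) = -16919*(35031 + (-18232*1/22219 - 13452*1/21523)) = -16919*(35031 + (-18232/22219 - 13452/21523)) = -16919*(35031 - 691297324/478219537) = -16919*16751817303323/478219537 = -283423996954921837/478219537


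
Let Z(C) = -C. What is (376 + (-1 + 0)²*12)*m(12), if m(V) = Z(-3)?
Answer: 1164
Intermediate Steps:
m(V) = 3 (m(V) = -1*(-3) = 3)
(376 + (-1 + 0)²*12)*m(12) = (376 + (-1 + 0)²*12)*3 = (376 + (-1)²*12)*3 = (376 + 1*12)*3 = (376 + 12)*3 = 388*3 = 1164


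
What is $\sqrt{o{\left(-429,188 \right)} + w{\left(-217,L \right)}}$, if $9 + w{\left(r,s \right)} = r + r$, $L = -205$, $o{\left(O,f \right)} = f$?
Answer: $i \sqrt{255} \approx 15.969 i$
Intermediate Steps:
$w{\left(r,s \right)} = -9 + 2 r$ ($w{\left(r,s \right)} = -9 + \left(r + r\right) = -9 + 2 r$)
$\sqrt{o{\left(-429,188 \right)} + w{\left(-217,L \right)}} = \sqrt{188 + \left(-9 + 2 \left(-217\right)\right)} = \sqrt{188 - 443} = \sqrt{-255} = i \sqrt{255}$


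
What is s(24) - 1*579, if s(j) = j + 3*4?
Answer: -543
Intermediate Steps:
s(j) = 12 + j (s(j) = j + 12 = 12 + j)
s(24) - 1*579 = (12 + 24) - 1*579 = 36 - 579 = -543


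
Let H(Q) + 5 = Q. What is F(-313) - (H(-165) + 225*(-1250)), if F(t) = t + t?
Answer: 280794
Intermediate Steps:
F(t) = 2*t
H(Q) = -5 + Q
F(-313) - (H(-165) + 225*(-1250)) = 2*(-313) - ((-5 - 165) + 225*(-1250)) = -626 - (-170 - 281250) = -626 - 1*(-281420) = -626 + 281420 = 280794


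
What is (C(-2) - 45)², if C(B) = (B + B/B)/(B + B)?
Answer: 32041/16 ≈ 2002.6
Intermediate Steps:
C(B) = (1 + B)/(2*B) (C(B) = (B + 1)/((2*B)) = (1 + B)*(1/(2*B)) = (1 + B)/(2*B))
(C(-2) - 45)² = ((½)*(1 - 2)/(-2) - 45)² = ((½)*(-½)*(-1) - 45)² = (¼ - 45)² = (-179/4)² = 32041/16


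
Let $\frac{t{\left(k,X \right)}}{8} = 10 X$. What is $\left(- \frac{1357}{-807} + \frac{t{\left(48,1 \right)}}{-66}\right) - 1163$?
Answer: $- \frac{3439928}{2959} \approx -1162.5$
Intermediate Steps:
$t{\left(k,X \right)} = 80 X$ ($t{\left(k,X \right)} = 8 \cdot 10 X = 80 X$)
$\left(- \frac{1357}{-807} + \frac{t{\left(48,1 \right)}}{-66}\right) - 1163 = \left(- \frac{1357}{-807} + \frac{80 \cdot 1}{-66}\right) - 1163 = \left(\left(-1357\right) \left(- \frac{1}{807}\right) + 80 \left(- \frac{1}{66}\right)\right) - 1163 = \left(\frac{1357}{807} - \frac{40}{33}\right) - 1163 = \frac{1389}{2959} - 1163 = - \frac{3439928}{2959}$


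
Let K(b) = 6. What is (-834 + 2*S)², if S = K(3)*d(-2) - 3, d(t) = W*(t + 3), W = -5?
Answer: 810000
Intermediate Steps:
d(t) = -15 - 5*t (d(t) = -5*(t + 3) = -5*(3 + t) = -15 - 5*t)
S = -33 (S = 6*(-15 - 5*(-2)) - 3 = 6*(-15 + 10) - 3 = 6*(-5) - 3 = -30 - 3 = -33)
(-834 + 2*S)² = (-834 + 2*(-33))² = (-834 - 66)² = (-900)² = 810000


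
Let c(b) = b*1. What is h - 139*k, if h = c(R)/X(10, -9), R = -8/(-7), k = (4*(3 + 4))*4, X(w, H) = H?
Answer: -980792/63 ≈ -15568.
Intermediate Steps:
k = 112 (k = (4*7)*4 = 28*4 = 112)
R = 8/7 (R = -8*(-⅐) = 8/7 ≈ 1.1429)
c(b) = b
h = -8/63 (h = (8/7)/(-9) = (8/7)*(-⅑) = -8/63 ≈ -0.12698)
h - 139*k = -8/63 - 139*112 = -8/63 - 15568 = -980792/63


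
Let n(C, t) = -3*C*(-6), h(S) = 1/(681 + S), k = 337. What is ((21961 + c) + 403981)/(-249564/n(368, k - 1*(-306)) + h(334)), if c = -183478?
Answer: -135847729920/21108403 ≈ -6435.7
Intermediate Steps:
n(C, t) = 18*C
((21961 + c) + 403981)/(-249564/n(368, k - 1*(-306)) + h(334)) = ((21961 - 183478) + 403981)/(-249564/(18*368) + 1/(681 + 334)) = (-161517 + 403981)/(-249564/6624 + 1/1015) = 242464/(-249564*1/6624 + 1/1015) = 242464/(-20797/552 + 1/1015) = 242464/(-21108403/560280) = 242464*(-560280/21108403) = -135847729920/21108403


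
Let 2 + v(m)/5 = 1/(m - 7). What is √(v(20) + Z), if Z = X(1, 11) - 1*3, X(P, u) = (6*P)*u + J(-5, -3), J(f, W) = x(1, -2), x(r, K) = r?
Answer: √9191/13 ≈ 7.3746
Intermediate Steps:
J(f, W) = 1
X(P, u) = 1 + 6*P*u (X(P, u) = (6*P)*u + 1 = 6*P*u + 1 = 1 + 6*P*u)
v(m) = -10 + 5/(-7 + m) (v(m) = -10 + 5/(m - 7) = -10 + 5/(-7 + m))
Z = 64 (Z = (1 + 6*1*11) - 1*3 = (1 + 66) - 3 = 67 - 3 = 64)
√(v(20) + Z) = √(5*(15 - 2*20)/(-7 + 20) + 64) = √(5*(15 - 40)/13 + 64) = √(5*(1/13)*(-25) + 64) = √(-125/13 + 64) = √(707/13) = √9191/13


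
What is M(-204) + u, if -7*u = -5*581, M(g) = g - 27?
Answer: 184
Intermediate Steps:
M(g) = -27 + g
u = 415 (u = -(-5)*581/7 = -1/7*(-2905) = 415)
M(-204) + u = (-27 - 204) + 415 = -231 + 415 = 184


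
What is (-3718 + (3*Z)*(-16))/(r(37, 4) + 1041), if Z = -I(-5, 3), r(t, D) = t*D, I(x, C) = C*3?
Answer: -3286/1189 ≈ -2.7637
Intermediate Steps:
I(x, C) = 3*C
r(t, D) = D*t
Z = -9 (Z = -3*3 = -1*9 = -9)
(-3718 + (3*Z)*(-16))/(r(37, 4) + 1041) = (-3718 + (3*(-9))*(-16))/(4*37 + 1041) = (-3718 - 27*(-16))/(148 + 1041) = (-3718 + 432)/1189 = -3286*1/1189 = -3286/1189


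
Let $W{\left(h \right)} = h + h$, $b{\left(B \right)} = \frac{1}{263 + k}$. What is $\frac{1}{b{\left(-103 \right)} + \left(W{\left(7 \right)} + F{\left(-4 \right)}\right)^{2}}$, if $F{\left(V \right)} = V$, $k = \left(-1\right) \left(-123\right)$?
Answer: $\frac{386}{38601} \approx 0.0099997$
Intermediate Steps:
$k = 123$
$b{\left(B \right)} = \frac{1}{386}$ ($b{\left(B \right)} = \frac{1}{263 + 123} = \frac{1}{386}$)
$W{\left(h \right)} = 2 h$
$\frac{1}{b{\left(-103 \right)} + \left(W{\left(7 \right)} + F{\left(-4 \right)}\right)^{2}} = \frac{1}{\frac{1}{386} + \left(2 \cdot 7 - 4\right)^{2}} = \frac{1}{\frac{1}{386} + \left(14 - 4\right)^{2}} = \frac{1}{\frac{1}{386} + 10^{2}} = \frac{1}{\frac{1}{386} + 100} = \frac{1}{\frac{38601}{386}} = \frac{386}{38601}$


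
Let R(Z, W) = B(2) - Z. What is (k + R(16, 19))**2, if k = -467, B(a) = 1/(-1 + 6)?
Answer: 5827396/25 ≈ 2.3310e+5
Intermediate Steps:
B(a) = 1/5
R(Z, W) = 1/5 - Z
(k + R(16, 19))**2 = (-467 + (1/5 - 1*16))**2 = (-467 + (1/5 - 16))**2 = (-467 - 79/5)**2 = (-2414/5)**2 = 5827396/25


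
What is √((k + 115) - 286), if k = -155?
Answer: I*√326 ≈ 18.055*I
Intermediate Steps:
√((k + 115) - 286) = √((-155 + 115) - 286) = √(-40 - 286) = √(-326) = I*√326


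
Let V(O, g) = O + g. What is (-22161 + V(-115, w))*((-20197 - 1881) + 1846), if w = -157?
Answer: 453864456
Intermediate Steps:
(-22161 + V(-115, w))*((-20197 - 1881) + 1846) = (-22161 + (-115 - 157))*((-20197 - 1881) + 1846) = (-22161 - 272)*(-22078 + 1846) = -22433*(-20232) = 453864456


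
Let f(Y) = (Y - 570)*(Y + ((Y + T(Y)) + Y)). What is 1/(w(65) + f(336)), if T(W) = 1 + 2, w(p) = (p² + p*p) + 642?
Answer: -1/227482 ≈ -4.3960e-6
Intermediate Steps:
w(p) = 642 + 2*p² (w(p) = (p² + p²) + 642 = 2*p² + 642 = 642 + 2*p²)
T(W) = 3
f(Y) = (-570 + Y)*(3 + 3*Y) (f(Y) = (Y - 570)*(Y + ((Y + 3) + Y)) = (-570 + Y)*(Y + ((3 + Y) + Y)) = (-570 + Y)*(Y + (3 + 2*Y)) = (-570 + Y)*(3 + 3*Y))
1/(w(65) + f(336)) = 1/((642 + 2*65²) + (-1710 - 1707*336 + 3*336²)) = 1/((642 + 2*4225) + (-1710 - 573552 + 3*112896)) = 1/((642 + 8450) + (-1710 - 573552 + 338688)) = 1/(9092 - 236574) = 1/(-227482) = -1/227482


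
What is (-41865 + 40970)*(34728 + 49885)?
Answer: -75728635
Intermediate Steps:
(-41865 + 40970)*(34728 + 49885) = -895*84613 = -75728635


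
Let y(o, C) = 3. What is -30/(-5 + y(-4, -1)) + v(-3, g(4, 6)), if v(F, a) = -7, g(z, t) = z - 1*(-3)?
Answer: 8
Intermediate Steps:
g(z, t) = 3 + z (g(z, t) = z + 3 = 3 + z)
-30/(-5 + y(-4, -1)) + v(-3, g(4, 6)) = -30/(-5 + 3) - 7 = -30/(-2) - 7 = -30*(-½) - 7 = 15 - 7 = 8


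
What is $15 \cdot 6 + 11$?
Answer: $101$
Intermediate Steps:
$15 \cdot 6 + 11 = 90 + 11 = 101$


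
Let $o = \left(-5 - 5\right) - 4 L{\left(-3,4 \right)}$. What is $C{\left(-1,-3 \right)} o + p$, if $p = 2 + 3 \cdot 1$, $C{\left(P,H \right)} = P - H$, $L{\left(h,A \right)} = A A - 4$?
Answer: $-111$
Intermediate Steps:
$L{\left(h,A \right)} = -4 + A^{2}$ ($L{\left(h,A \right)} = A^{2} - 4 = -4 + A^{2}$)
$o = -58$ ($o = \left(-5 - 5\right) - 4 \left(-4 + 4^{2}\right) = \left(-5 - 5\right) - 4 \left(-4 + 16\right) = -10 - 48 = -58$)
$p = 5$ ($p = 2 + 3 = 5$)
$C{\left(-1,-3 \right)} o + p = \left(-1 - -3\right) \left(-58\right) + 5 = \left(-1 + 3\right) \left(-58\right) + 5 = 2 \left(-58\right) + 5 = -116 + 5 = -111$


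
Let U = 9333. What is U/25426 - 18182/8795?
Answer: -380211797/223621670 ≈ -1.7002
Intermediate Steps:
U/25426 - 18182/8795 = 9333/25426 - 18182/8795 = -380211797/223621670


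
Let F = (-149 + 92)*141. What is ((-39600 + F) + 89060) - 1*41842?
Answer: -419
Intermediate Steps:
F = -8037 (F = -57*141 = -8037)
((-39600 + F) + 89060) - 1*41842 = ((-39600 - 8037) + 89060) - 1*41842 = (-47637 + 89060) - 41842 = 41423 - 41842 = -419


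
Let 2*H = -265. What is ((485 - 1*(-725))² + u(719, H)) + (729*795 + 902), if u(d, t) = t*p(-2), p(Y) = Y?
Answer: 2044822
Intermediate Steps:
H = -265/2 (H = (½)*(-265) = -265/2 ≈ -132.50)
u(d, t) = -2*t (u(d, t) = t*(-2) = -2*t)
((485 - 1*(-725))² + u(719, H)) + (729*795 + 902) = ((485 - 1*(-725))² - 2*(-265/2)) + (729*795 + 902) = ((485 + 725)² + 265) + (579555 + 902) = (1210² + 265) + 580457 = (1464100 + 265) + 580457 = 1464365 + 580457 = 2044822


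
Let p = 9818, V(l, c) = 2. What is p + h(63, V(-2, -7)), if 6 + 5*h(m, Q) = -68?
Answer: 49016/5 ≈ 9803.2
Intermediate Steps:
h(m, Q) = -74/5 (h(m, Q) = -6/5 + (1/5)*(-68) = -6/5 - 68/5 = -74/5)
p + h(63, V(-2, -7)) = 9818 - 74/5 = 49016/5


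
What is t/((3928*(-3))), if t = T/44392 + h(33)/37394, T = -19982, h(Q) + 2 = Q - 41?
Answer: 186912707/4890343643808 ≈ 3.8221e-5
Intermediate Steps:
h(Q) = -43 + Q (h(Q) = -2 + (Q - 41) = -2 + (-41 + Q) = -43 + Q)
t = -186912707/414998612 (t = -19982/44392 + (-43 + 33)/37394 = -19982*1/44392 - 10*1/37394 = -9991/22196 - 5/18697 = -186912707/414998612 ≈ -0.45039)
t/((3928*(-3))) = -186912707/(414998612*(3928*(-3))) = -186912707/414998612/(-11784) = -186912707/414998612*(-1/11784) = 186912707/4890343643808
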